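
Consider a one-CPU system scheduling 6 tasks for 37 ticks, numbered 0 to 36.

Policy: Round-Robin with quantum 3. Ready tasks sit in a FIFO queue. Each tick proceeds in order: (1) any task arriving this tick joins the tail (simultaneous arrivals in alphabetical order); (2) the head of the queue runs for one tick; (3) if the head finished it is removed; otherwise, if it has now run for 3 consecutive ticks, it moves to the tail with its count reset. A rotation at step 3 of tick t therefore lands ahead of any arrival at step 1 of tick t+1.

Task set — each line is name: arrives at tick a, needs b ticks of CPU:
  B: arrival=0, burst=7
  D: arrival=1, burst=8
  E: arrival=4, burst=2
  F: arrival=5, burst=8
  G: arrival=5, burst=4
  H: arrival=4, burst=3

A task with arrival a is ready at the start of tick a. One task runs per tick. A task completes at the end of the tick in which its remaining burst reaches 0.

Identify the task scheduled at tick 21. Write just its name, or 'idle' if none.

t=0: queue=[B] q_used=0 → run B
t=1: queue=[B,D] q_used=1 → run B
t=2: queue=[B,D] q_used=2 → run B
t=3: queue=[D,B] q_used=0 → run D
t=4: queue=[D,B,E,H] q_used=1 → run D
t=5: queue=[D,B,E,H,F,G] q_used=2 → run D
t=6: queue=[B,E,H,F,G,D] q_used=0 → run B
t=7: queue=[B,E,H,F,G,D] q_used=1 → run B
t=8: queue=[B,E,H,F,G,D] q_used=2 → run B
t=9: queue=[E,H,F,G,D,B] q_used=0 → run E
t=10: queue=[E,H,F,G,D,B] q_used=1 → run E
t=11: queue=[H,F,G,D,B] q_used=0 → run H
t=12: queue=[H,F,G,D,B] q_used=1 → run H
t=13: queue=[H,F,G,D,B] q_used=2 → run H
t=14: queue=[F,G,D,B] q_used=0 → run F
t=15: queue=[F,G,D,B] q_used=1 → run F
t=16: queue=[F,G,D,B] q_used=2 → run F
t=17: queue=[G,D,B,F] q_used=0 → run G
t=18: queue=[G,D,B,F] q_used=1 → run G
t=19: queue=[G,D,B,F] q_used=2 → run G
t=20: queue=[D,B,F,G] q_used=0 → run D
t=21: queue=[D,B,F,G] q_used=1 → run D
t=22: queue=[D,B,F,G] q_used=2 → run D
t=23: queue=[B,F,G,D] q_used=0 → run B
t=24: queue=[F,G,D] q_used=0 → run F
t=25: queue=[F,G,D] q_used=1 → run F
t=26: queue=[F,G,D] q_used=2 → run F
t=27: queue=[G,D,F] q_used=0 → run G
t=28: queue=[D,F] q_used=0 → run D
t=29: queue=[D,F] q_used=1 → run D
t=30: queue=[F] q_used=0 → run F
t=31: queue=[F] q_used=1 → run F
t=32: (idle)
t=33: (idle)
t=34: (idle)
t=35: (idle)
t=36: (idle)

running at tick 21 = D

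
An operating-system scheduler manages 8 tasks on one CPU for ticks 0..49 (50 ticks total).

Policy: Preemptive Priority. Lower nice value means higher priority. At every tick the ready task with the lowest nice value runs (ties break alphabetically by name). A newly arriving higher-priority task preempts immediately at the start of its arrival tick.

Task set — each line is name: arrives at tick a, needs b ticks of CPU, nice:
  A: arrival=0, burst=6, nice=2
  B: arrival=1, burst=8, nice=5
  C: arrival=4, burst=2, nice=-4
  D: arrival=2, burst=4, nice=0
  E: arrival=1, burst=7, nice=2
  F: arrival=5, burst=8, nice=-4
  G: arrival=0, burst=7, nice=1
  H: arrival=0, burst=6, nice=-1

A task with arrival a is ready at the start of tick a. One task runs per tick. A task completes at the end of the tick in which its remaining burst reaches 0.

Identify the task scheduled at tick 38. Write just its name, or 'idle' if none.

running at tick 38 = E

t=0: ready={A,G,H} → run H
t=1: ready={A,B,E,G,H} → run H
t=2: ready={A,B,D,E,G,H} → run H
t=3: ready={A,B,D,E,G,H} → run H
t=4: ready={A,B,C,D,E,G,H} → run C
t=5: ready={A,B,C,D,E,F,G,H} → run C
t=6: ready={A,B,D,E,F,G,H} → run F
t=7: ready={A,B,D,E,F,G,H} → run F
t=8: ready={A,B,D,E,F,G,H} → run F
t=9: ready={A,B,D,E,F,G,H} → run F
t=10: ready={A,B,D,E,F,G,H} → run F
t=11: ready={A,B,D,E,F,G,H} → run F
t=12: ready={A,B,D,E,F,G,H} → run F
t=13: ready={A,B,D,E,F,G,H} → run F
t=14: ready={A,B,D,E,G,H} → run H
t=15: ready={A,B,D,E,G,H} → run H
t=16: ready={A,B,D,E,G} → run D
t=17: ready={A,B,D,E,G} → run D
t=18: ready={A,B,D,E,G} → run D
t=19: ready={A,B,D,E,G} → run D
t=20: ready={A,B,E,G} → run G
t=21: ready={A,B,E,G} → run G
t=22: ready={A,B,E,G} → run G
t=23: ready={A,B,E,G} → run G
t=24: ready={A,B,E,G} → run G
t=25: ready={A,B,E,G} → run G
t=26: ready={A,B,E,G} → run G
t=27: ready={A,B,E} → run A
t=28: ready={A,B,E} → run A
t=29: ready={A,B,E} → run A
t=30: ready={A,B,E} → run A
t=31: ready={A,B,E} → run A
t=32: ready={A,B,E} → run A
t=33: ready={B,E} → run E
t=34: ready={B,E} → run E
t=35: ready={B,E} → run E
t=36: ready={B,E} → run E
t=37: ready={B,E} → run E
t=38: ready={B,E} → run E
t=39: ready={B,E} → run E
t=40: ready={B} → run B
t=41: ready={B} → run B
t=42: ready={B} → run B
t=43: ready={B} → run B
t=44: ready={B} → run B
t=45: ready={B} → run B
t=46: ready={B} → run B
t=47: ready={B} → run B
t=48: (idle)
t=49: (idle)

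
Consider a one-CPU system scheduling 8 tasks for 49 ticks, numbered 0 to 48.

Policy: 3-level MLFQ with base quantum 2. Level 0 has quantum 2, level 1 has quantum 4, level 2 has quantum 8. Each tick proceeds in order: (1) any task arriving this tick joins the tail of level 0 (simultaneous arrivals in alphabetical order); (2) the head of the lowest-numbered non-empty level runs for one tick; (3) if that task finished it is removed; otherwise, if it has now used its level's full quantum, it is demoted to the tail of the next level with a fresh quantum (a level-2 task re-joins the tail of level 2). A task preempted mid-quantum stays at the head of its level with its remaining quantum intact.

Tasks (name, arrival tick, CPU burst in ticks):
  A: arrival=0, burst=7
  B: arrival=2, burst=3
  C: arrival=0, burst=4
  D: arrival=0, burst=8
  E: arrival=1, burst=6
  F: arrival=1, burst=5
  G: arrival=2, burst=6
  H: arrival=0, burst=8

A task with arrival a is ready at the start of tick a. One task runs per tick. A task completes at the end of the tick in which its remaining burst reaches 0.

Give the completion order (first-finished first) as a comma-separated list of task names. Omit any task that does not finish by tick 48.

t=0: L0/L1/L2 = ACDH/-/- → run A
t=1: L0/L1/L2 = ACDHEF/-/- → run A
t=2: L0/L1/L2 = CDHEFBG/A/- → run C
t=3: L0/L1/L2 = CDHEFBG/A/- → run C
t=4: L0/L1/L2 = DHEFBG/AC/- → run D
t=5: L0/L1/L2 = DHEFBG/AC/- → run D
t=6: L0/L1/L2 = HEFBG/ACD/- → run H
t=7: L0/L1/L2 = HEFBG/ACD/- → run H
t=8: L0/L1/L2 = EFBG/ACDH/- → run E
t=9: L0/L1/L2 = EFBG/ACDH/- → run E
t=10: L0/L1/L2 = FBG/ACDHE/- → run F
t=11: L0/L1/L2 = FBG/ACDHE/- → run F
t=12: L0/L1/L2 = BG/ACDHEF/- → run B
t=13: L0/L1/L2 = BG/ACDHEF/- → run B
t=14: L0/L1/L2 = G/ACDHEFB/- → run G
t=15: L0/L1/L2 = G/ACDHEFB/- → run G
t=16: L0/L1/L2 = -/ACDHEFBG/- → run A
t=17: L0/L1/L2 = -/ACDHEFBG/- → run A
t=18: L0/L1/L2 = -/ACDHEFBG/- → run A
t=19: L0/L1/L2 = -/ACDHEFBG/- → run A
t=20: L0/L1/L2 = -/CDHEFBG/A → run C
t=21: L0/L1/L2 = -/CDHEFBG/A → run C
t=22: L0/L1/L2 = -/DHEFBG/A → run D
t=23: L0/L1/L2 = -/DHEFBG/A → run D
t=24: L0/L1/L2 = -/DHEFBG/A → run D
t=25: L0/L1/L2 = -/DHEFBG/A → run D
t=26: L0/L1/L2 = -/HEFBG/AD → run H
t=27: L0/L1/L2 = -/HEFBG/AD → run H
t=28: L0/L1/L2 = -/HEFBG/AD → run H
t=29: L0/L1/L2 = -/HEFBG/AD → run H
t=30: L0/L1/L2 = -/EFBG/ADH → run E
t=31: L0/L1/L2 = -/EFBG/ADH → run E
t=32: L0/L1/L2 = -/EFBG/ADH → run E
t=33: L0/L1/L2 = -/EFBG/ADH → run E
t=34: L0/L1/L2 = -/FBG/ADH → run F
t=35: L0/L1/L2 = -/FBG/ADH → run F
t=36: L0/L1/L2 = -/FBG/ADH → run F
t=37: L0/L1/L2 = -/BG/ADH → run B
t=38: L0/L1/L2 = -/G/ADH → run G
t=39: L0/L1/L2 = -/G/ADH → run G
t=40: L0/L1/L2 = -/G/ADH → run G
t=41: L0/L1/L2 = -/G/ADH → run G
t=42: L0/L1/L2 = -/-/ADH → run A
t=43: L0/L1/L2 = -/-/DH → run D
t=44: L0/L1/L2 = -/-/DH → run D
t=45: L0/L1/L2 = -/-/H → run H
t=46: L0/L1/L2 = -/-/H → run H
t=47: (idle)
t=48: (idle)

completion order = C, E, F, B, G, A, D, H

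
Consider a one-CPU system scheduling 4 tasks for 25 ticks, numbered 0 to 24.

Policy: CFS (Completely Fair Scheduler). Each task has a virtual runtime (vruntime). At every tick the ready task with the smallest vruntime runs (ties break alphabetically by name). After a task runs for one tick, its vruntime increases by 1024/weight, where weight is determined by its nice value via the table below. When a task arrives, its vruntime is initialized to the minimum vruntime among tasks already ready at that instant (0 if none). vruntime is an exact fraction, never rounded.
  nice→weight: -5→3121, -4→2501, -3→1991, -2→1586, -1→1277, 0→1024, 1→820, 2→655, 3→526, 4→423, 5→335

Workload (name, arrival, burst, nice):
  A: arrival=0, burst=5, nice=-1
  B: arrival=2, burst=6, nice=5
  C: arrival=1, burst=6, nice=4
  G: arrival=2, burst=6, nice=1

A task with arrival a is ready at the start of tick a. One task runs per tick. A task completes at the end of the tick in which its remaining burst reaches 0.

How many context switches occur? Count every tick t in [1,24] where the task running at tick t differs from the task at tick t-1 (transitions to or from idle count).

t=0: vr[A=0] → run A
t=1: vr[A=1024/1277 C=1024/1277] → run A
t=2: vr[A=2048/1277 B=1024/1277 C=1024/1277 G=1024/1277] → run B
t=3: vr[A=2048/1277 B=1650688/427795 C=1024/1277 G=1024/1277] → run C
t=4: vr[A=2048/1277 B=1650688/427795 C=1740800/540171 G=1024/1277] → run G
t=5: vr[A=2048/1277 B=1650688/427795 C=1740800/540171 G=536832/261785] → run A
t=6: vr[A=3072/1277 B=1650688/427795 C=1740800/540171 G=536832/261785] → run G
t=7: vr[A=3072/1277 B=1650688/427795 C=1740800/540171 G=863744/261785] → run A
t=8: vr[A=4096/1277 B=1650688/427795 C=1740800/540171 G=863744/261785] → run A
t=9: vr[B=1650688/427795 C=1740800/540171 G=863744/261785] → run C
t=10: vr[B=1650688/427795 C=3048448/540171 G=863744/261785] → run G
t=11: vr[B=1650688/427795 C=3048448/540171 G=1190656/261785] → run B
t=12: vr[B=2958336/427795 C=3048448/540171 G=1190656/261785] → run G
t=13: vr[B=2958336/427795 C=3048448/540171 G=1517568/261785] → run C
t=14: vr[B=2958336/427795 C=1452032/180057 G=1517568/261785] → run G
t=15: vr[B=2958336/427795 C=1452032/180057 G=368896/52357] → run B
t=16: vr[B=4265984/427795 C=1452032/180057 G=368896/52357] → run G
t=17: vr[B=4265984/427795 C=1452032/180057] → run C
t=18: vr[B=4265984/427795 C=5663744/540171] → run B
t=19: vr[B=5573632/427795 C=5663744/540171] → run C
t=20: vr[B=5573632/427795 C=6971392/540171] → run C
t=21: vr[B=5573632/427795] → run B
t=22: vr[B=1376256/85559] → run B
t=23: (idle)
t=24: (idle)

context switches = 19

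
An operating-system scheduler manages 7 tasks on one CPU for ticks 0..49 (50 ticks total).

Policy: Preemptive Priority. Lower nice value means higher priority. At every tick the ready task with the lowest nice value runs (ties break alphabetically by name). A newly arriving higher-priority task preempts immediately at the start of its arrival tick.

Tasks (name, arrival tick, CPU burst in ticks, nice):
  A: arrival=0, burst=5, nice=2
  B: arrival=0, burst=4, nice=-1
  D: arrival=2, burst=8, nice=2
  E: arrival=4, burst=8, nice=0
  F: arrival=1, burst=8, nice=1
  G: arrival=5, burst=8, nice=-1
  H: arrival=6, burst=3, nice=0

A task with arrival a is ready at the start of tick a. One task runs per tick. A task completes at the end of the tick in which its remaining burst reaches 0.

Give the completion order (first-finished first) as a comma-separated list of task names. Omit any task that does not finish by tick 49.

t=0: ready={A,B} → run B
t=1: ready={A,B,F} → run B
t=2: ready={A,B,D,F} → run B
t=3: ready={A,B,D,F} → run B
t=4: ready={A,D,E,F} → run E
t=5: ready={A,D,E,F,G} → run G
t=6: ready={A,D,E,F,G,H} → run G
t=7: ready={A,D,E,F,G,H} → run G
t=8: ready={A,D,E,F,G,H} → run G
t=9: ready={A,D,E,F,G,H} → run G
t=10: ready={A,D,E,F,G,H} → run G
t=11: ready={A,D,E,F,G,H} → run G
t=12: ready={A,D,E,F,G,H} → run G
t=13: ready={A,D,E,F,H} → run E
t=14: ready={A,D,E,F,H} → run E
t=15: ready={A,D,E,F,H} → run E
t=16: ready={A,D,E,F,H} → run E
t=17: ready={A,D,E,F,H} → run E
t=18: ready={A,D,E,F,H} → run E
t=19: ready={A,D,E,F,H} → run E
t=20: ready={A,D,F,H} → run H
t=21: ready={A,D,F,H} → run H
t=22: ready={A,D,F,H} → run H
t=23: ready={A,D,F} → run F
t=24: ready={A,D,F} → run F
t=25: ready={A,D,F} → run F
t=26: ready={A,D,F} → run F
t=27: ready={A,D,F} → run F
t=28: ready={A,D,F} → run F
t=29: ready={A,D,F} → run F
t=30: ready={A,D,F} → run F
t=31: ready={A,D} → run A
t=32: ready={A,D} → run A
t=33: ready={A,D} → run A
t=34: ready={A,D} → run A
t=35: ready={A,D} → run A
t=36: ready={D} → run D
t=37: ready={D} → run D
t=38: ready={D} → run D
t=39: ready={D} → run D
t=40: ready={D} → run D
t=41: ready={D} → run D
t=42: ready={D} → run D
t=43: ready={D} → run D
t=44: (idle)
t=45: (idle)
t=46: (idle)
t=47: (idle)
t=48: (idle)
t=49: (idle)

completion order = B, G, E, H, F, A, D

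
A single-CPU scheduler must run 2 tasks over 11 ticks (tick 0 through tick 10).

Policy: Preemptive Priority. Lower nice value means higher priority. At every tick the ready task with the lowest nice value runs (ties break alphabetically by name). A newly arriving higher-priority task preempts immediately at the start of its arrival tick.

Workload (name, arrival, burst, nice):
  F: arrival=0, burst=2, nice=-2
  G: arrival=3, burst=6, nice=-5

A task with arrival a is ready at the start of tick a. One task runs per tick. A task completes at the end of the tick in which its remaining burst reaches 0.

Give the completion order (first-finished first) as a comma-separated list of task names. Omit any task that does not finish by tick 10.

t=0: ready={F} → run F
t=1: ready={F} → run F
t=2: (idle)
t=3: ready={G} → run G
t=4: ready={G} → run G
t=5: ready={G} → run G
t=6: ready={G} → run G
t=7: ready={G} → run G
t=8: ready={G} → run G
t=9: (idle)
t=10: (idle)

completion order = F, G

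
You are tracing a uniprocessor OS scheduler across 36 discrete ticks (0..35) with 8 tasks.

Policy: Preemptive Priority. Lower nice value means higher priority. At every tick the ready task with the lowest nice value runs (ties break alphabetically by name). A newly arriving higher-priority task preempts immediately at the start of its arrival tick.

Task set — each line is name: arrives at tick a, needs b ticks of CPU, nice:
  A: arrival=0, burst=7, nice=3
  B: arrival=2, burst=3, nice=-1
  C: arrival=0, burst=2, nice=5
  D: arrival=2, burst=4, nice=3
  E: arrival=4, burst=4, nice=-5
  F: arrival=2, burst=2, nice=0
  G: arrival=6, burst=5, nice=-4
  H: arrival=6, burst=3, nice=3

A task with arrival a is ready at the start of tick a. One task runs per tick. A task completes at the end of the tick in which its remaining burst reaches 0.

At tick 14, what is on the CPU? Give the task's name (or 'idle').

t=0: ready={A,C} → run A
t=1: ready={A,C} → run A
t=2: ready={A,B,C,D,F} → run B
t=3: ready={A,B,C,D,F} → run B
t=4: ready={A,B,C,D,E,F} → run E
t=5: ready={A,B,C,D,E,F} → run E
t=6: ready={A,B,C,D,E,F,G,H} → run E
t=7: ready={A,B,C,D,E,F,G,H} → run E
t=8: ready={A,B,C,D,F,G,H} → run G
t=9: ready={A,B,C,D,F,G,H} → run G
t=10: ready={A,B,C,D,F,G,H} → run G
t=11: ready={A,B,C,D,F,G,H} → run G
t=12: ready={A,B,C,D,F,G,H} → run G
t=13: ready={A,B,C,D,F,H} → run B
t=14: ready={A,C,D,F,H} → run F
t=15: ready={A,C,D,F,H} → run F
t=16: ready={A,C,D,H} → run A
t=17: ready={A,C,D,H} → run A
t=18: ready={A,C,D,H} → run A
t=19: ready={A,C,D,H} → run A
t=20: ready={A,C,D,H} → run A
t=21: ready={C,D,H} → run D
t=22: ready={C,D,H} → run D
t=23: ready={C,D,H} → run D
t=24: ready={C,D,H} → run D
t=25: ready={C,H} → run H
t=26: ready={C,H} → run H
t=27: ready={C,H} → run H
t=28: ready={C} → run C
t=29: ready={C} → run C
t=30: (idle)
t=31: (idle)
t=32: (idle)
t=33: (idle)
t=34: (idle)
t=35: (idle)

running at tick 14 = F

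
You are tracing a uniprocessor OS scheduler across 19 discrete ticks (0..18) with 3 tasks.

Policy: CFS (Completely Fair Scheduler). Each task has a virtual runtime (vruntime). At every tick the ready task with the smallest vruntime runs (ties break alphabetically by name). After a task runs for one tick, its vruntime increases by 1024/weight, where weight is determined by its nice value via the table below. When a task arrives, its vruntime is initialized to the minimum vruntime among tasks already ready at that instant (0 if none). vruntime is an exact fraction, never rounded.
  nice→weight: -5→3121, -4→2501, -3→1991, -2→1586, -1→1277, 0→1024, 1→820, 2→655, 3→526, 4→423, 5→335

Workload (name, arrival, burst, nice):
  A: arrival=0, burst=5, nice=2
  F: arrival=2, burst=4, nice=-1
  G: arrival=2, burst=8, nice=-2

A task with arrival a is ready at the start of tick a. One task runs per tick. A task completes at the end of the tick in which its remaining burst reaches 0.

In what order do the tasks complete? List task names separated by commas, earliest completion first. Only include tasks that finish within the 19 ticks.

completion order = F, A, G

t=0: vr[A=0] → run A
t=1: vr[A=1024/655] → run A
t=2: vr[A=2048/655 F=2048/655 G=2048/655] → run A
t=3: vr[A=3072/655 F=2048/655 G=2048/655] → run F
t=4: vr[A=3072/655 F=3286016/836435 G=2048/655] → run G
t=5: vr[A=3072/655 F=3286016/836435 G=1959424/519415] → run G
t=6: vr[A=3072/655 F=3286016/836435 G=2294784/519415] → run F
t=7: vr[A=3072/655 F=3956736/836435 G=2294784/519415] → run G
t=8: vr[A=3072/655 F=3956736/836435 G=2630144/519415] → run A
t=9: vr[A=4096/655 F=3956736/836435 G=2630144/519415] → run F
t=10: vr[A=4096/655 F=4627456/836435 G=2630144/519415] → run G
t=11: vr[A=4096/655 F=4627456/836435 G=2965504/519415] → run F
t=12: vr[A=4096/655 G=2965504/519415] → run G
t=13: vr[A=4096/655 G=3300864/519415] → run A
t=14: vr[G=3300864/519415] → run G
t=15: vr[G=3636224/519415] → run G
t=16: vr[G=3971584/519415] → run G
t=17: (idle)
t=18: (idle)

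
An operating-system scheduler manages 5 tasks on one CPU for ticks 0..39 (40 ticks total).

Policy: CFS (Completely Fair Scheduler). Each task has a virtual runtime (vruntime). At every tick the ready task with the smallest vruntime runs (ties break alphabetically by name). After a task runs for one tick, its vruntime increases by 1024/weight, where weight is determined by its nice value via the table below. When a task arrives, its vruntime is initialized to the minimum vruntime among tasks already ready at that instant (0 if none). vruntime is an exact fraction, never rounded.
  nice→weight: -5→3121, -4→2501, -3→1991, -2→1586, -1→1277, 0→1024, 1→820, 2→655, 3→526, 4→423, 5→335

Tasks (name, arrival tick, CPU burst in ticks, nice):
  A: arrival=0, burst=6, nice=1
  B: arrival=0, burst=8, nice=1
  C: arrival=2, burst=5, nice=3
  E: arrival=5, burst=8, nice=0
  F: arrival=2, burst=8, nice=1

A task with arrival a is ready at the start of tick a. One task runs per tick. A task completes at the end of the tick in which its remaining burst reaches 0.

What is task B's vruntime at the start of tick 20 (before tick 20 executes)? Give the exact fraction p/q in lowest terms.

t=0: vr[A=0 B=0] → run A
t=1: vr[A=256/205 B=0] → run B
t=2: vr[A=256/205 B=256/205 C=256/205 F=256/205] → run A
t=3: vr[A=512/205 B=256/205 C=256/205 F=256/205] → run B
t=4: vr[A=512/205 B=512/205 C=256/205 F=256/205] → run C
t=5: vr[A=512/205 B=512/205 C=172288/53915 E=256/205 F=256/205] → run E
t=6: vr[A=512/205 B=512/205 C=172288/53915 E=461/205 F=256/205] → run F
t=7: vr[A=512/205 B=512/205 C=172288/53915 E=461/205 F=512/205] → run E
t=8: vr[A=512/205 B=512/205 C=172288/53915 E=666/205 F=512/205] → run A
t=9: vr[A=768/205 B=512/205 C=172288/53915 E=666/205 F=512/205] → run B
t=10: vr[A=768/205 B=768/205 C=172288/53915 E=666/205 F=512/205] → run F
t=11: vr[A=768/205 B=768/205 C=172288/53915 E=666/205 F=768/205] → run C
t=12: vr[A=768/205 B=768/205 C=277248/53915 E=666/205 F=768/205] → run E
t=13: vr[A=768/205 B=768/205 C=277248/53915 E=871/205 F=768/205] → run A
t=14: vr[A=1024/205 B=768/205 C=277248/53915 E=871/205 F=768/205] → run B
t=15: vr[A=1024/205 B=1024/205 C=277248/53915 E=871/205 F=768/205] → run F
t=16: vr[A=1024/205 B=1024/205 C=277248/53915 E=871/205 F=1024/205] → run E
t=17: vr[A=1024/205 B=1024/205 C=277248/53915 E=1076/205 F=1024/205] → run A
t=18: vr[A=256/41 B=1024/205 C=277248/53915 E=1076/205 F=1024/205] → run B
t=19: vr[A=256/41 B=256/41 C=277248/53915 E=1076/205 F=1024/205] → run F
t=20: vr[A=256/41 B=256/41 C=277248/53915 E=1076/205 F=256/41] → run C
t=21: vr[A=256/41 B=256/41 C=382208/53915 E=1076/205 F=256/41] → run E
t=22: vr[A=256/41 B=256/41 C=382208/53915 E=1281/205 F=256/41] → run A
t=23: vr[B=256/41 C=382208/53915 E=1281/205 F=256/41] → run B
t=24: vr[B=1536/205 C=382208/53915 E=1281/205 F=256/41] → run F
t=25: vr[B=1536/205 C=382208/53915 E=1281/205 F=1536/205] → run E
t=26: vr[B=1536/205 C=382208/53915 E=1486/205 F=1536/205] → run C
t=27: vr[B=1536/205 C=487168/53915 E=1486/205 F=1536/205] → run E
t=28: vr[B=1536/205 C=487168/53915 E=1691/205 F=1536/205] → run B
t=29: vr[B=1792/205 C=487168/53915 E=1691/205 F=1536/205] → run F
t=30: vr[B=1792/205 C=487168/53915 E=1691/205 F=1792/205] → run E
t=31: vr[B=1792/205 C=487168/53915 F=1792/205] → run B
t=32: vr[C=487168/53915 F=1792/205] → run F
t=33: vr[C=487168/53915 F=2048/205] → run C
t=34: vr[F=2048/205] → run F
t=35: (idle)
t=36: (idle)
t=37: (idle)
t=38: (idle)
t=39: (idle)

vruntime(B, start of tick 20) = 256/41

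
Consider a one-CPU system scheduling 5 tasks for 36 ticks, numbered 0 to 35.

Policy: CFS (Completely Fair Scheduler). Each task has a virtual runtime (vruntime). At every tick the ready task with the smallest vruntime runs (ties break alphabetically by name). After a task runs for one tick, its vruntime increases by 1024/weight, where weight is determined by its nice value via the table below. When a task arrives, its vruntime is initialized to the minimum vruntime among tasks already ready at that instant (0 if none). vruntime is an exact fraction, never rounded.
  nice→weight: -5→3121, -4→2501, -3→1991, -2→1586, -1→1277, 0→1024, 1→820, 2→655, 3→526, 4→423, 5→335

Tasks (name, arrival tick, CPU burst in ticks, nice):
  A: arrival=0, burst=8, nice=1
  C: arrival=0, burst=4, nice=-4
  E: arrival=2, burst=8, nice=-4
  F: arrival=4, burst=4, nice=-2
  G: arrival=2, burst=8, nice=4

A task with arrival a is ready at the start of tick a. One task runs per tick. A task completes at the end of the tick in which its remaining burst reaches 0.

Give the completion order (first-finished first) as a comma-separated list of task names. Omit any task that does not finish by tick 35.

completion order = C, F, E, A, G

t=0: vr[A=0 C=0] → run A
t=1: vr[A=256/205 C=0] → run C
t=2: vr[A=256/205 C=1024/2501 E=1024/2501 G=1024/2501] → run C
t=3: vr[A=256/205 C=2048/2501 E=1024/2501 G=1024/2501] → run E
t=4: vr[A=256/205 C=2048/2501 E=2048/2501 F=1024/2501 G=1024/2501] → run F
t=5: vr[A=256/205 C=2048/2501 E=2048/2501 F=34304/32513 G=1024/2501] → run G
t=6: vr[A=256/205 C=2048/2501 E=2048/2501 F=34304/32513 G=2994176/1057923] → run C
t=7: vr[A=256/205 C=3072/2501 E=2048/2501 F=34304/32513 G=2994176/1057923] → run E
t=8: vr[A=256/205 C=3072/2501 E=3072/2501 F=34304/32513 G=2994176/1057923] → run F
t=9: vr[A=256/205 C=3072/2501 E=3072/2501 F=55296/32513 G=2994176/1057923] → run C
t=10: vr[A=256/205 E=3072/2501 F=55296/32513 G=2994176/1057923] → run E
t=11: vr[A=256/205 E=4096/2501 F=55296/32513 G=2994176/1057923] → run A
t=12: vr[A=512/205 E=4096/2501 F=55296/32513 G=2994176/1057923] → run E
t=13: vr[A=512/205 E=5120/2501 F=55296/32513 G=2994176/1057923] → run F
t=14: vr[A=512/205 E=5120/2501 F=76288/32513 G=2994176/1057923] → run E
t=15: vr[A=512/205 E=6144/2501 F=76288/32513 G=2994176/1057923] → run F
t=16: vr[A=512/205 E=6144/2501 G=2994176/1057923] → run E
t=17: vr[A=512/205 E=7168/2501 G=2994176/1057923] → run A
t=18: vr[A=768/205 E=7168/2501 G=2994176/1057923] → run G
t=19: vr[A=768/205 E=7168/2501 G=5555200/1057923] → run E
t=20: vr[A=768/205 E=8192/2501 G=5555200/1057923] → run E
t=21: vr[A=768/205 G=5555200/1057923] → run A
t=22: vr[A=1024/205 G=5555200/1057923] → run A
t=23: vr[A=256/41 G=5555200/1057923] → run G
t=24: vr[A=256/41 G=2705408/352641] → run A
t=25: vr[A=1536/205 G=2705408/352641] → run A
t=26: vr[A=1792/205 G=2705408/352641] → run G
t=27: vr[A=1792/205 G=10677248/1057923] → run A
t=28: vr[G=10677248/1057923] → run G
t=29: vr[G=13238272/1057923] → run G
t=30: vr[G=5266432/352641] → run G
t=31: vr[G=18360320/1057923] → run G
t=32: (idle)
t=33: (idle)
t=34: (idle)
t=35: (idle)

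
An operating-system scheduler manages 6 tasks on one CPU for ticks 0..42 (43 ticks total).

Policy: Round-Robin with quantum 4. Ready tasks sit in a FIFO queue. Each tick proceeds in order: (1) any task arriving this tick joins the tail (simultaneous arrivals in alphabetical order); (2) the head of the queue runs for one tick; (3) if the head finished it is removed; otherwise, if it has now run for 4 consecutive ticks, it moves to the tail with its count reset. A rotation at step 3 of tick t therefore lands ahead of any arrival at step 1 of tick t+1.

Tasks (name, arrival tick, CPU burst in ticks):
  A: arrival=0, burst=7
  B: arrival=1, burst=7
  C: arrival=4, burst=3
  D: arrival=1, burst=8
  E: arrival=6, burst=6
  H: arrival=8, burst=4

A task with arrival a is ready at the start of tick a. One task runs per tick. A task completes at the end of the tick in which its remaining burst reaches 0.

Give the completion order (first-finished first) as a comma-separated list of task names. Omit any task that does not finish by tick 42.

completion order = A, C, B, H, D, E

t=0: queue=[A] q_used=0 → run A
t=1: queue=[A,B,D] q_used=1 → run A
t=2: queue=[A,B,D] q_used=2 → run A
t=3: queue=[A,B,D] q_used=3 → run A
t=4: queue=[B,D,A,C] q_used=0 → run B
t=5: queue=[B,D,A,C] q_used=1 → run B
t=6: queue=[B,D,A,C,E] q_used=2 → run B
t=7: queue=[B,D,A,C,E] q_used=3 → run B
t=8: queue=[D,A,C,E,B,H] q_used=0 → run D
t=9: queue=[D,A,C,E,B,H] q_used=1 → run D
t=10: queue=[D,A,C,E,B,H] q_used=2 → run D
t=11: queue=[D,A,C,E,B,H] q_used=3 → run D
t=12: queue=[A,C,E,B,H,D] q_used=0 → run A
t=13: queue=[A,C,E,B,H,D] q_used=1 → run A
t=14: queue=[A,C,E,B,H,D] q_used=2 → run A
t=15: queue=[C,E,B,H,D] q_used=0 → run C
t=16: queue=[C,E,B,H,D] q_used=1 → run C
t=17: queue=[C,E,B,H,D] q_used=2 → run C
t=18: queue=[E,B,H,D] q_used=0 → run E
t=19: queue=[E,B,H,D] q_used=1 → run E
t=20: queue=[E,B,H,D] q_used=2 → run E
t=21: queue=[E,B,H,D] q_used=3 → run E
t=22: queue=[B,H,D,E] q_used=0 → run B
t=23: queue=[B,H,D,E] q_used=1 → run B
t=24: queue=[B,H,D,E] q_used=2 → run B
t=25: queue=[H,D,E] q_used=0 → run H
t=26: queue=[H,D,E] q_used=1 → run H
t=27: queue=[H,D,E] q_used=2 → run H
t=28: queue=[H,D,E] q_used=3 → run H
t=29: queue=[D,E] q_used=0 → run D
t=30: queue=[D,E] q_used=1 → run D
t=31: queue=[D,E] q_used=2 → run D
t=32: queue=[D,E] q_used=3 → run D
t=33: queue=[E] q_used=0 → run E
t=34: queue=[E] q_used=1 → run E
t=35: (idle)
t=36: (idle)
t=37: (idle)
t=38: (idle)
t=39: (idle)
t=40: (idle)
t=41: (idle)
t=42: (idle)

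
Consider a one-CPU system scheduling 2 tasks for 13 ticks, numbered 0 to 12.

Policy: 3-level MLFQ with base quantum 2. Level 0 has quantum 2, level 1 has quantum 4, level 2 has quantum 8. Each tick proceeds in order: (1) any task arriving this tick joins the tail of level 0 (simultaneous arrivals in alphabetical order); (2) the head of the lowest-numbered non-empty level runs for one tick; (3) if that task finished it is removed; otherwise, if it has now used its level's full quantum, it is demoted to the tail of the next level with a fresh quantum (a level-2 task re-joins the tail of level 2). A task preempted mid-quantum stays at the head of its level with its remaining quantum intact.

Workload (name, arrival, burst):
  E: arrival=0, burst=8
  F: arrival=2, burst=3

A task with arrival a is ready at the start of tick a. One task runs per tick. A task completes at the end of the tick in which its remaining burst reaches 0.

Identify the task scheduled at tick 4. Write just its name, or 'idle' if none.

running at tick 4 = E

t=0: L0/L1/L2 = E/-/- → run E
t=1: L0/L1/L2 = E/-/- → run E
t=2: L0/L1/L2 = F/E/- → run F
t=3: L0/L1/L2 = F/E/- → run F
t=4: L0/L1/L2 = -/EF/- → run E
t=5: L0/L1/L2 = -/EF/- → run E
t=6: L0/L1/L2 = -/EF/- → run E
t=7: L0/L1/L2 = -/EF/- → run E
t=8: L0/L1/L2 = -/F/E → run F
t=9: L0/L1/L2 = -/-/E → run E
t=10: L0/L1/L2 = -/-/E → run E
t=11: (idle)
t=12: (idle)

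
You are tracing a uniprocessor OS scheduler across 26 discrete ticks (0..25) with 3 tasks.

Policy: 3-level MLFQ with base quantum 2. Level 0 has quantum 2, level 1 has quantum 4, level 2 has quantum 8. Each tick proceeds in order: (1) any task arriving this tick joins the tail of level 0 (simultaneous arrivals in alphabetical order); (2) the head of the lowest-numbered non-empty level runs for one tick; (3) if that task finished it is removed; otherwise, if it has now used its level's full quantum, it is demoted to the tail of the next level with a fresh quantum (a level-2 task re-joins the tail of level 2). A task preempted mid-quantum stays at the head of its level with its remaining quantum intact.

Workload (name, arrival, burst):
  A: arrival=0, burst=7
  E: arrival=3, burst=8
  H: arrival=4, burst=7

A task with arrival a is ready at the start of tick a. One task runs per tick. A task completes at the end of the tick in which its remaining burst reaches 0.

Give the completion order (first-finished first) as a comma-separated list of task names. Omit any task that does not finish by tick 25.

completion order = A, E, H

t=0: L0/L1/L2 = A/-/- → run A
t=1: L0/L1/L2 = A/-/- → run A
t=2: L0/L1/L2 = -/A/- → run A
t=3: L0/L1/L2 = E/A/- → run E
t=4: L0/L1/L2 = EH/A/- → run E
t=5: L0/L1/L2 = H/AE/- → run H
t=6: L0/L1/L2 = H/AE/- → run H
t=7: L0/L1/L2 = -/AEH/- → run A
t=8: L0/L1/L2 = -/AEH/- → run A
t=9: L0/L1/L2 = -/AEH/- → run A
t=10: L0/L1/L2 = -/EH/A → run E
t=11: L0/L1/L2 = -/EH/A → run E
t=12: L0/L1/L2 = -/EH/A → run E
t=13: L0/L1/L2 = -/EH/A → run E
t=14: L0/L1/L2 = -/H/AE → run H
t=15: L0/L1/L2 = -/H/AE → run H
t=16: L0/L1/L2 = -/H/AE → run H
t=17: L0/L1/L2 = -/H/AE → run H
t=18: L0/L1/L2 = -/-/AEH → run A
t=19: L0/L1/L2 = -/-/EH → run E
t=20: L0/L1/L2 = -/-/EH → run E
t=21: L0/L1/L2 = -/-/H → run H
t=22: (idle)
t=23: (idle)
t=24: (idle)
t=25: (idle)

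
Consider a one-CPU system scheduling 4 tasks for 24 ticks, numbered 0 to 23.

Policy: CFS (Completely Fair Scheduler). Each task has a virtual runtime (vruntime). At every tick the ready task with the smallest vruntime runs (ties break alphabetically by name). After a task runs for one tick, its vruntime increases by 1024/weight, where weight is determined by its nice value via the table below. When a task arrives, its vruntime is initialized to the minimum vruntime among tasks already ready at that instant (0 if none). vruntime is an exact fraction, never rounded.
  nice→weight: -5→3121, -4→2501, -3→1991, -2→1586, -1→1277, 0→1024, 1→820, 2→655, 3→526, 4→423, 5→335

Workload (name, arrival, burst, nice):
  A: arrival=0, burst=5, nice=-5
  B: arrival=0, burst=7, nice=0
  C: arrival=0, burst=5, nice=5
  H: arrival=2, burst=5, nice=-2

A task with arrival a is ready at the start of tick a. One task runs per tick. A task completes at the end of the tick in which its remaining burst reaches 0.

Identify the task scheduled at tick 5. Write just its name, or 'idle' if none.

running at tick 5 = H

t=0: vr[A=0 B=0 C=0] → run A
t=1: vr[A=1024/3121 B=0 C=0] → run B
t=2: vr[A=1024/3121 B=1 C=0 H=0] → run C
t=3: vr[A=1024/3121 B=1 C=1024/335 H=0] → run H
t=4: vr[A=1024/3121 B=1 C=1024/335 H=512/793] → run A
t=5: vr[A=2048/3121 B=1 C=1024/335 H=512/793] → run H
t=6: vr[A=2048/3121 B=1 C=1024/335 H=1024/793] → run A
t=7: vr[A=3072/3121 B=1 C=1024/335 H=1024/793] → run A
t=8: vr[A=4096/3121 B=1 C=1024/335 H=1024/793] → run B
t=9: vr[A=4096/3121 B=2 C=1024/335 H=1024/793] → run H
t=10: vr[A=4096/3121 B=2 C=1024/335 H=1536/793] → run A
t=11: vr[B=2 C=1024/335 H=1536/793] → run H
t=12: vr[B=2 C=1024/335 H=2048/793] → run B
t=13: vr[B=3 C=1024/335 H=2048/793] → run H
t=14: vr[B=3 C=1024/335] → run B
t=15: vr[B=4 C=1024/335] → run C
t=16: vr[B=4 C=2048/335] → run B
t=17: vr[B=5 C=2048/335] → run B
t=18: vr[B=6 C=2048/335] → run B
t=19: vr[C=2048/335] → run C
t=20: vr[C=3072/335] → run C
t=21: vr[C=4096/335] → run C
t=22: (idle)
t=23: (idle)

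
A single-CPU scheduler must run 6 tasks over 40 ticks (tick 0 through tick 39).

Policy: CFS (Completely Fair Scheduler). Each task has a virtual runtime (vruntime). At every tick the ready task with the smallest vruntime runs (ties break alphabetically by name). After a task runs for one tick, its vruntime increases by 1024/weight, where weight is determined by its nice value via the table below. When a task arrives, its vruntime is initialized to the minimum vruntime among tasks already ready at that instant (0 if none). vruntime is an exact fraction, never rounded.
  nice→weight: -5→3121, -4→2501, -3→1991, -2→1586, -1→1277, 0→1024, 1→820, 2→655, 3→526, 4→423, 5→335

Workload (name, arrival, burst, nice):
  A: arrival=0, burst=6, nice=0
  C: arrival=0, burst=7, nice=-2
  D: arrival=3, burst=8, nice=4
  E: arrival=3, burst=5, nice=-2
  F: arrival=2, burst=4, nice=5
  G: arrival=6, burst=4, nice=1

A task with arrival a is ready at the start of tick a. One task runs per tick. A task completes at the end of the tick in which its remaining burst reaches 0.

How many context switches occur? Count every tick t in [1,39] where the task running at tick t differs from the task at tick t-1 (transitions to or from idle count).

context switches = 30

t=0: vr[A=0 C=0] → run A
t=1: vr[A=1 C=0] → run C
t=2: vr[A=1 C=512/793 F=512/793] → run C
t=3: vr[A=1 C=1024/793 D=512/793 E=512/793 F=512/793] → run D
t=4: vr[A=1 C=1024/793 D=1028608/335439 E=512/793 F=512/793] → run E
t=5: vr[A=1 C=1024/793 D=1028608/335439 E=1024/793 F=512/793] → run F
t=6: vr[A=1 C=1024/793 D=1028608/335439 E=1024/793 F=983552/265655 G=1] → run A
t=7: vr[A=2 C=1024/793 D=1028608/335439 E=1024/793 F=983552/265655 G=1] → run G
t=8: vr[A=2 C=1024/793 D=1028608/335439 E=1024/793 F=983552/265655 G=461/205] → run C
t=9: vr[A=2 C=1536/793 D=1028608/335439 E=1024/793 F=983552/265655 G=461/205] → run E
t=10: vr[A=2 C=1536/793 D=1028608/335439 E=1536/793 F=983552/265655 G=461/205] → run C
t=11: vr[A=2 C=2048/793 D=1028608/335439 E=1536/793 F=983552/265655 G=461/205] → run E
t=12: vr[A=2 C=2048/793 D=1028608/335439 E=2048/793 F=983552/265655 G=461/205] → run A
t=13: vr[A=3 C=2048/793 D=1028608/335439 E=2048/793 F=983552/265655 G=461/205] → run G
t=14: vr[A=3 C=2048/793 D=1028608/335439 E=2048/793 F=983552/265655 G=717/205] → run C
t=15: vr[A=3 C=2560/793 D=1028608/335439 E=2048/793 F=983552/265655 G=717/205] → run E
t=16: vr[A=3 C=2560/793 D=1028608/335439 E=2560/793 F=983552/265655 G=717/205] → run A
t=17: vr[A=4 C=2560/793 D=1028608/335439 E=2560/793 F=983552/265655 G=717/205] → run D
t=18: vr[A=4 C=2560/793 D=1840640/335439 E=2560/793 F=983552/265655 G=717/205] → run C
t=19: vr[A=4 C=3072/793 D=1840640/335439 E=2560/793 F=983552/265655 G=717/205] → run E
t=20: vr[A=4 C=3072/793 D=1840640/335439 F=983552/265655 G=717/205] → run G
t=21: vr[A=4 C=3072/793 D=1840640/335439 F=983552/265655 G=973/205] → run F
t=22: vr[A=4 C=3072/793 D=1840640/335439 F=1795584/265655 G=973/205] → run C
t=23: vr[A=4 D=1840640/335439 F=1795584/265655 G=973/205] → run A
t=24: vr[A=5 D=1840640/335439 F=1795584/265655 G=973/205] → run G
t=25: vr[A=5 D=1840640/335439 F=1795584/265655] → run A
t=26: vr[D=1840640/335439 F=1795584/265655] → run D
t=27: vr[D=884224/111813 F=1795584/265655] → run F
t=28: vr[D=884224/111813 F=2607616/265655] → run D
t=29: vr[D=3464704/335439 F=2607616/265655] → run F
t=30: vr[D=3464704/335439] → run D
t=31: vr[D=4276736/335439] → run D
t=32: vr[D=1696256/111813] → run D
t=33: vr[D=5900800/335439] → run D
t=34: (idle)
t=35: (idle)
t=36: (idle)
t=37: (idle)
t=38: (idle)
t=39: (idle)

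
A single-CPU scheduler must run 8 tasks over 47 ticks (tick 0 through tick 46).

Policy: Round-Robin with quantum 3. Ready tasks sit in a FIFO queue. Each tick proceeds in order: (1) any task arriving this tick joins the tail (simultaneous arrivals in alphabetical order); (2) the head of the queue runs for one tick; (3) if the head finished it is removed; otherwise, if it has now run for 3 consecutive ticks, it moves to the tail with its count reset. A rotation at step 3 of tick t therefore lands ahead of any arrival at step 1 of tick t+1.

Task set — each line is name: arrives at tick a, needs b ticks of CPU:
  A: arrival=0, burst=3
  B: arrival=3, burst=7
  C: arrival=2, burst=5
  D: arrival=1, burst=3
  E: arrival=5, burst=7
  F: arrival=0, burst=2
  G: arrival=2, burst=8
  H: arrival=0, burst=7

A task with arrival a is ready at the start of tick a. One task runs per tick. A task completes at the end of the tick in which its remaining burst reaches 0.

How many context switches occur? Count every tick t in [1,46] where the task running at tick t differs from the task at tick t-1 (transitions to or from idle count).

context switches = 17

t=0: queue=[A,F,H] q_used=0 → run A
t=1: queue=[A,F,H,D] q_used=1 → run A
t=2: queue=[A,F,H,D,C,G] q_used=2 → run A
t=3: queue=[F,H,D,C,G,B] q_used=0 → run F
t=4: queue=[F,H,D,C,G,B] q_used=1 → run F
t=5: queue=[H,D,C,G,B,E] q_used=0 → run H
t=6: queue=[H,D,C,G,B,E] q_used=1 → run H
t=7: queue=[H,D,C,G,B,E] q_used=2 → run H
t=8: queue=[D,C,G,B,E,H] q_used=0 → run D
t=9: queue=[D,C,G,B,E,H] q_used=1 → run D
t=10: queue=[D,C,G,B,E,H] q_used=2 → run D
t=11: queue=[C,G,B,E,H] q_used=0 → run C
t=12: queue=[C,G,B,E,H] q_used=1 → run C
t=13: queue=[C,G,B,E,H] q_used=2 → run C
t=14: queue=[G,B,E,H,C] q_used=0 → run G
t=15: queue=[G,B,E,H,C] q_used=1 → run G
t=16: queue=[G,B,E,H,C] q_used=2 → run G
t=17: queue=[B,E,H,C,G] q_used=0 → run B
t=18: queue=[B,E,H,C,G] q_used=1 → run B
t=19: queue=[B,E,H,C,G] q_used=2 → run B
t=20: queue=[E,H,C,G,B] q_used=0 → run E
t=21: queue=[E,H,C,G,B] q_used=1 → run E
t=22: queue=[E,H,C,G,B] q_used=2 → run E
t=23: queue=[H,C,G,B,E] q_used=0 → run H
t=24: queue=[H,C,G,B,E] q_used=1 → run H
t=25: queue=[H,C,G,B,E] q_used=2 → run H
t=26: queue=[C,G,B,E,H] q_used=0 → run C
t=27: queue=[C,G,B,E,H] q_used=1 → run C
t=28: queue=[G,B,E,H] q_used=0 → run G
t=29: queue=[G,B,E,H] q_used=1 → run G
t=30: queue=[G,B,E,H] q_used=2 → run G
t=31: queue=[B,E,H,G] q_used=0 → run B
t=32: queue=[B,E,H,G] q_used=1 → run B
t=33: queue=[B,E,H,G] q_used=2 → run B
t=34: queue=[E,H,G,B] q_used=0 → run E
t=35: queue=[E,H,G,B] q_used=1 → run E
t=36: queue=[E,H,G,B] q_used=2 → run E
t=37: queue=[H,G,B,E] q_used=0 → run H
t=38: queue=[G,B,E] q_used=0 → run G
t=39: queue=[G,B,E] q_used=1 → run G
t=40: queue=[B,E] q_used=0 → run B
t=41: queue=[E] q_used=0 → run E
t=42: (idle)
t=43: (idle)
t=44: (idle)
t=45: (idle)
t=46: (idle)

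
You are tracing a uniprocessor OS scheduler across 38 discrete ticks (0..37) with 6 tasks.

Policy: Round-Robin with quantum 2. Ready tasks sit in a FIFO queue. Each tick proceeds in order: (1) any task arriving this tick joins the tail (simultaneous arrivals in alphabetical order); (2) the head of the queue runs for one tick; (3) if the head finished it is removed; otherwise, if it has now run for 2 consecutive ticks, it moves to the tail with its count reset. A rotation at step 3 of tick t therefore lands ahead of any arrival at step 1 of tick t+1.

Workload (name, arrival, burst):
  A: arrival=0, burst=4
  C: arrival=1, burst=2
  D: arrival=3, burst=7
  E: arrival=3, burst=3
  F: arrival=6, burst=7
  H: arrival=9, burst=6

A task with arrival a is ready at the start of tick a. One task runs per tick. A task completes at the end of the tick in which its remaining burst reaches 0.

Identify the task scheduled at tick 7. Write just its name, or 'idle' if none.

running at tick 7 = D

t=0: queue=[A] q_used=0 → run A
t=1: queue=[A,C] q_used=1 → run A
t=2: queue=[C,A] q_used=0 → run C
t=3: queue=[C,A,D,E] q_used=1 → run C
t=4: queue=[A,D,E] q_used=0 → run A
t=5: queue=[A,D,E] q_used=1 → run A
t=6: queue=[D,E,F] q_used=0 → run D
t=7: queue=[D,E,F] q_used=1 → run D
t=8: queue=[E,F,D] q_used=0 → run E
t=9: queue=[E,F,D,H] q_used=1 → run E
t=10: queue=[F,D,H,E] q_used=0 → run F
t=11: queue=[F,D,H,E] q_used=1 → run F
t=12: queue=[D,H,E,F] q_used=0 → run D
t=13: queue=[D,H,E,F] q_used=1 → run D
t=14: queue=[H,E,F,D] q_used=0 → run H
t=15: queue=[H,E,F,D] q_used=1 → run H
t=16: queue=[E,F,D,H] q_used=0 → run E
t=17: queue=[F,D,H] q_used=0 → run F
t=18: queue=[F,D,H] q_used=1 → run F
t=19: queue=[D,H,F] q_used=0 → run D
t=20: queue=[D,H,F] q_used=1 → run D
t=21: queue=[H,F,D] q_used=0 → run H
t=22: queue=[H,F,D] q_used=1 → run H
t=23: queue=[F,D,H] q_used=0 → run F
t=24: queue=[F,D,H] q_used=1 → run F
t=25: queue=[D,H,F] q_used=0 → run D
t=26: queue=[H,F] q_used=0 → run H
t=27: queue=[H,F] q_used=1 → run H
t=28: queue=[F] q_used=0 → run F
t=29: (idle)
t=30: (idle)
t=31: (idle)
t=32: (idle)
t=33: (idle)
t=34: (idle)
t=35: (idle)
t=36: (idle)
t=37: (idle)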